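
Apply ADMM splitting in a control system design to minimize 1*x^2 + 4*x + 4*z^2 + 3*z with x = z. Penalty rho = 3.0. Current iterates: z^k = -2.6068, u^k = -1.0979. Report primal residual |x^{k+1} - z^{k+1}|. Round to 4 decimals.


ADMM iteration with rho = 3.0, z^k = -2.6068, u^k = -1.0979
Step 1: x-update.
Minimize 1*x^2 + 4*x + (3.0/2)*(x + 2.6068 - 1.0979)^2
FOC: (2*1 + 3.0)*x = -4 + 3.0*(-2.6068 + 1.0979)
x^{k+1} = -1.7053
Step 2: z-update.
Minimize 4*z^2 + 3*z + (3.0/2)*(-1.7053 - z - 1.0979)^2
FOC: (2*4 + 3.0)*z = -3 + 3.0*(-1.7053 - 1.0979)
z^{k+1} = -1.0372
Step 3: u-update.
u^{k+1} = -1.0979 - 1.7053 + 1.0372 = -1.766
Step 4: Primal residual = |-1.7053 + 1.0372| = 0.6681


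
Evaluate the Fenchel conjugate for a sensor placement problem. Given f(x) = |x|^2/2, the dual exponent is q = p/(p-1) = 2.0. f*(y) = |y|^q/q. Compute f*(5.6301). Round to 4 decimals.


The conjugate exponent q satisfies 1/p + 1/q = 1.
p = 2, so q = 2/(2 - 1) = 2.0
|y|^q = 5.6301^2.0 = 31.698
f*(5.6301) = 31.698 / 2.0 = 15.849


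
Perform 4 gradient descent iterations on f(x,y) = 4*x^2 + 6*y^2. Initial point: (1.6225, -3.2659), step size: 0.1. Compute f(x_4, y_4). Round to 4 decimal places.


Gradient descent on f(x,y) = 4*x^2 + 6*y^2.
Starting point: (1.6225, -3.2659), alpha = 0.1
Step 1: grad_x = 2*4*1.6225 = 12.98, grad_y = 2*6*-3.2659 = -39.1908
  x_1 = 1.6225 - 0.1*12.98 = 0.3245
  y_1 = -3.2659 - 0.1*-39.1908 = 0.6532
Step 2: grad_x = 2*4*0.3245 = 2.596, grad_y = 2*6*0.6532 = 7.8382
  x_2 = 0.3245 - 0.1*2.596 = 0.0649
  y_2 = 0.6532 - 0.1*7.8382 = -0.1306
Step 3: grad_x = 2*4*0.0649 = 0.5192, grad_y = 2*6*-0.1306 = -1.5676
  x_3 = 0.0649 - 0.1*0.5192 = 0.013
  y_3 = -0.1306 - 0.1*-1.5676 = 0.0261
Step 4: grad_x = 2*4*0.013 = 0.1038, grad_y = 2*6*0.0261 = 0.3135
  x_4 = 0.013 - 0.1*0.1038 = 0.0026
  y_4 = 0.0261 - 0.1*0.3135 = -0.0052
f(0.0026, -0.0052) = 4*0.0026^2 + 6*(-0.0052)^2 = 0.0002


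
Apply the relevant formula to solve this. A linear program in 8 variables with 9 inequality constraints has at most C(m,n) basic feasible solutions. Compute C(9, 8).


Each vertex corresponds to some choice of n active constraints out of m, so the number of vertices is at most C(m, n) = m! / (n!(m-n)!).
m = 9, n = 8
Numerator: 9 * 8 * 7 * 6 * 5 * 4 * 3 * 2
Denominator: 8! = 40320
C(9, 8) = 9


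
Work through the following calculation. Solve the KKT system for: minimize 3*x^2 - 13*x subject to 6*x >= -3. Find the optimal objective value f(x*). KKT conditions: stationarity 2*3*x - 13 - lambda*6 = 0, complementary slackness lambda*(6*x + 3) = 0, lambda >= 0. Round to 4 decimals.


Step 1: Try lambda = 0 (constraint inactive).
Stationarity: 2*3*x - 13 = 0
x* = 13/(2*3) = 13/6 = 2.1667 (rounded; the exact value 13/6 is used below)
Check constraint: 6*2.1667 = 13.0002 >= -3 -- satisfied.
Step 2: Compute optimal value.
f(x*) = 3*(13/6)^2 - 13*(13/6) = -14.0833


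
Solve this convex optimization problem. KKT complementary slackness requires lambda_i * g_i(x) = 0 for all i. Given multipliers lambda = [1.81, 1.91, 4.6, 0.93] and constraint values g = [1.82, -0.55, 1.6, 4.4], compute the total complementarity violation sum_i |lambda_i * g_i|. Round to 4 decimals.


KKT complementary slackness check:
lambda_1 * g_1 = 1.81 * 1.82 = 3.2942
lambda_2 * g_2 = 1.91 * -0.55 = -1.0505
lambda_3 * g_3 = 4.6 * 1.6 = 7.36
lambda_4 * g_4 = 0.93 * 4.4 = 4.092
Total violation = 3.2942 + 1.0505 + 7.36 + 4.092 = 15.7967


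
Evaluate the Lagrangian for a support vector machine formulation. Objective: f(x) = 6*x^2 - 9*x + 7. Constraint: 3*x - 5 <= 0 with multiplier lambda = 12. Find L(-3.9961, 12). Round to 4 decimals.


Step 1: Evaluate f(x).
f(-3.9961) = 6*(-3.9961)^2 - 9*(-3.9961) + 7 = 138.7778
Step 2: Evaluate g(x).
g(-3.9961) = 3*-3.9961 - 5 = -16.9883
Step 3: Compute Lagrangian.
L = 138.7778 + 12*-16.9883 = -65.0818


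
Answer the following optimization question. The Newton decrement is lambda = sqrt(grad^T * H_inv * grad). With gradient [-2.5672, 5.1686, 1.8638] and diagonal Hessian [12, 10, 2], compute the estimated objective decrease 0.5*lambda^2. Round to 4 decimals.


Step 1: H is diagonal, so H^(-1) * g = [-0.2139, 0.5169, 0.9319].
Step 2: g^T H^(-1) g = sum_i g_i^2 / H_ii
  = (-2.5672)^2/12 + (5.1686)^2/10 + (1.8638)^2/2
  = 0.5492 + 2.6714 + 1.7369 = 4.9575
Step 3: Objective decrease = 0.5 * g^T H^(-1) g = 2.4788


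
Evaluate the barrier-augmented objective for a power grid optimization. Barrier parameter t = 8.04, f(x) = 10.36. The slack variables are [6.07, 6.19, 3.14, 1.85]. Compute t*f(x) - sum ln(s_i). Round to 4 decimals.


Step 1: Compute log-barrier.
ln values: [1.8034, 1.8229, 1.1442, 0.6152]
phi = -(1.8034 + 1.8229 + 1.1442 + 0.6152) = -5.3857
Step 2: Compute augmented objective.
t*f(x) = 8.04*10.36 = 83.2944
Total = 83.2944 - 5.3857 = 77.9087


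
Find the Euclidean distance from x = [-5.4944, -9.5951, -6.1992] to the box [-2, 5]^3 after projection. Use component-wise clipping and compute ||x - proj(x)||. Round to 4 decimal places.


Project each component onto [-2, 5].
clip(-5.4944) = -2.0, clip(-9.5951) = -2.0, clip(-6.1992) = -2.0
Projection = [-2.0, -2.0, -2.0]
Squared diffs: [12.2108, 57.6855, 17.6333]
Distance = sqrt(87.5296) = 9.3557


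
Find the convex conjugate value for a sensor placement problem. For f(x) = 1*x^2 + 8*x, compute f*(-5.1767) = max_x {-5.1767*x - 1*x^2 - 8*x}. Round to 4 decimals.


f*(y) = sup_x {y*x - a*x^2 - b*x} = sup_x {(y-b)*x - a*x^2}
FOC: (y - b) - 2a*x = 0 => x* = (y - b)/(2a)
x* = (-5.1767 - 8)/(2*1) = -6.5884
f*(-5.1767) = (y-b)^2/(4a) = (-5.1767 - 8)^2/(4*1)
= 173.6254/4 = 43.4064


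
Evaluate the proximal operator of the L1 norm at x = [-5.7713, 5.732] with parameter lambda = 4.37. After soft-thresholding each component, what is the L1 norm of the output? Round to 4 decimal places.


Soft-thresholding with lambda = 4.37:
prox(-5.7713) = sign(-5.7713)*max(|-5.7713| - 4.37, 0) = -1.4013
prox(5.732) = sign(5.732)*max(|5.732| - 4.37, 0) = 1.362
prox(x) = [-1.4013, 1.362]
||prox(x)||_1 = 1.4013 + 1.362 = 2.7633


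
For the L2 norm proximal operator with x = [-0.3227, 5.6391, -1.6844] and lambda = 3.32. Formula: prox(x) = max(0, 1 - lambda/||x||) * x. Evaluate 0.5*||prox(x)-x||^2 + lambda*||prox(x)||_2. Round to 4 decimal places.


Step 1: Compute ||x||.
||x|| = 5.8941
Step 2: Compute scaling factor.
scale = max(0, 1 - 3.32/5.8941) = 0.4367
Step 3: prox(x) = [-0.1409, 2.4628, -0.7356]
||prox(x)|| = 2.5741
Step 4: Proximal objective.
0.5*||prox-x||^2 = 5.5112
lambda*||prox|| = 8.546
Total = 14.0573


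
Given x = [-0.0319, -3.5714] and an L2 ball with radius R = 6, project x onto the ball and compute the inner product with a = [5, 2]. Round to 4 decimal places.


Step 1: Compute ||x|| (intermediates to 6 decimals).
||x|| = sqrt((-0.0319)^2 + (-3.5714)^2) = 3.571542
Step 2: Project.
Since ||x|| <= R, proj = x (no scaling needed).
proj(x) = [-0.0319, -3.5714]
Step 3: Dot product.
a^T * proj(x) = 5*(-0.0319) + 2*(-3.5714) = -7.3023


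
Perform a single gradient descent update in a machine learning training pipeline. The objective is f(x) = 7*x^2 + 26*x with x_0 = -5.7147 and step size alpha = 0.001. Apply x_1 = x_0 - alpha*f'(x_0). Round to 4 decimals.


We compute the gradient at x_0 and apply the update.
f'(x) = 14*x + 26
f'(-5.7147) = 14*-5.7147 + 26 = -54.0058
x_1 = -5.7147 - 0.001*-54.0058 = -5.6607


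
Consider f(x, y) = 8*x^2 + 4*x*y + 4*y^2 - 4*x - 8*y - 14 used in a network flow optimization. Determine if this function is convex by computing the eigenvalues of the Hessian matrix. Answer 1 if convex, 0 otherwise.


The Hessian of f(x,y) = 8*x^2 + 4*x*y + 4*y^2 - 4*x - 8*y - 14 is:
H = [[16, 4], [4, 8]]
Trace = 16 + 8 = 24
Determinant = 16*8 - (4)^2 = 112
Discriminant = (24)^2 - 4*112 = 128.0
Eigenvalues: lambda_1 = 6.3431, lambda_2 = 17.6569
The function is convex.

1


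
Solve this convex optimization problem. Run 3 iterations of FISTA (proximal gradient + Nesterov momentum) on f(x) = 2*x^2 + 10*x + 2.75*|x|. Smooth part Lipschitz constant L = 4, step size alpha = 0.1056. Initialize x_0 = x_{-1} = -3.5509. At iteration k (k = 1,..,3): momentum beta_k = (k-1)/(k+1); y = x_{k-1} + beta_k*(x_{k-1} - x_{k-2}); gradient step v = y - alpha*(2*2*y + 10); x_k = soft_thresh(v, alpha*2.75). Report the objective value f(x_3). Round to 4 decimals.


FISTA on f(x) = 2*x^2 + 10*x + 2.75*|x|
L = 4, alpha = 0.1056
Iteration 1: beta = 0.0, y = -3.5509 + 0.0*(-3.5509 + 3.5509) = -3.5509
  grad(y) = -4.2036, v = y - alpha*grad = -3.107
  prox(v) = soft_thresh(-3.107, 0.2904) = -2.8166
Iteration 2: beta = 0.3333, y = -2.8166 + 0.3333*(-2.8166 + 3.5509) = -2.5718
  grad(y) = -0.2873, v = y - alpha*grad = -2.5415
  prox(v) = soft_thresh(-2.5415, 0.2904) = -2.2511
Iteration 3: beta = 0.5, y = -2.2511 + 0.5*(-2.2511 + 2.8166) = -1.9683
  grad(y) = 2.1267, v = y - alpha*grad = -2.1929
  prox(v) = soft_thresh(-2.1929, 0.2904) = -1.9025
f(x_3) = 2*(-1.9025)^2 + 10*(-1.9025) + 2.75*|-1.9025| = -6.5541


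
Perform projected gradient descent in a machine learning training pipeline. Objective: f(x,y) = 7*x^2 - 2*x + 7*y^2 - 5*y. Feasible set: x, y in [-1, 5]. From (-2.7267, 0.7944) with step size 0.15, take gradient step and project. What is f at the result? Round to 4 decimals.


Step 1: Compute gradient at (-2.7267, 0.7944).
grad_x = 2*7*-2.7267 - 2 = -40.1738
grad_y = 2*7*0.7944 - 5 = 6.1216
Step 2: Gradient step.
x_raw = -2.7267 - 0.15*-40.1738 = 3.2994
y_raw = 0.7944 - 0.15*6.1216 = -0.1238
Step 3: Project onto [-1, 5].
x_proj = clip(3.2994) = 3.2994
y_proj = clip(-0.1238) = -0.1238
Step 4: Evaluate f.
f(3.2994, -0.1238) = 70.3287


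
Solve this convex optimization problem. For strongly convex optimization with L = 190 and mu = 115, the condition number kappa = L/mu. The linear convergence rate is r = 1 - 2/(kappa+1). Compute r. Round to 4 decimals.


Step 1: Compute the condition number.
kappa = L/mu = 190/115 = 1.6522
Step 2: Compute the convergence rate.
r = 1 - 2/(kappa + 1) = 1 - 2*mu/(L + mu) = (L - mu)/(L + mu) = 75/305 = 0.2459


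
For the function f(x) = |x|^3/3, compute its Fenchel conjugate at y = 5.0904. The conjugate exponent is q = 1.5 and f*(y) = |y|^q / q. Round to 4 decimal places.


The conjugate exponent q satisfies 1/p + 1/q = 1.
p = 3, so q = 3/(3 - 1) = 1.5
|y|^q = 5.0904^1.5 = 11.4849
f*(5.0904) = 11.4849 / 1.5 = 7.6566


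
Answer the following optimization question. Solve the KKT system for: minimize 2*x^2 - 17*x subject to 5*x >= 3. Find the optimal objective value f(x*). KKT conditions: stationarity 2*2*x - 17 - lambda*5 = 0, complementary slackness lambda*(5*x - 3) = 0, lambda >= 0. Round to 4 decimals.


Step 1: Try lambda = 0 (constraint inactive).
Stationarity: 2*2*x - 17 = 0
x* = 17/(2*2) = 4.25
Check constraint: 5*4.25 = 21.25 >= 3 -- satisfied.
Step 2: Compute optimal value.
f(x*) = 2*4.25^2 - 17*4.25 = -36.125


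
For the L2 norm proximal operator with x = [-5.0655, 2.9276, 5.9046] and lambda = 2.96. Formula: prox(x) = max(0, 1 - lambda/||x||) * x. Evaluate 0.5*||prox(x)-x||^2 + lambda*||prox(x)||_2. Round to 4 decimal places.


Step 1: Compute ||x||.
||x|| = 8.3123
Step 2: Compute scaling factor.
scale = max(0, 1 - 2.96/8.3123) = 0.6439
Step 3: prox(x) = [-3.2617, 1.8851, 3.802]
||prox(x)|| = 5.3523
Step 4: Proximal objective.
0.5*||prox-x||^2 = 4.3808
lambda*||prox|| = 15.8428
Total = 20.2236


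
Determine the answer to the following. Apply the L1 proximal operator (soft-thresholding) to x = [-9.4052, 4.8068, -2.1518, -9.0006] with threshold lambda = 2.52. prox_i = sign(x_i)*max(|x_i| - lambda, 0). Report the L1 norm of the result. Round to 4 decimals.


Soft-thresholding with lambda = 2.52:
prox(-9.4052) = sign(-9.4052)*max(|-9.4052| - 2.52, 0) = -6.8852
prox(4.8068) = sign(4.8068)*max(|4.8068| - 2.52, 0) = 2.2868
prox(-2.1518) = sign(-2.1518)*max(|-2.1518| - 2.52, 0) = 0.0
prox(-9.0006) = sign(-9.0006)*max(|-9.0006| - 2.52, 0) = -6.4806
prox(x) = [-6.8852, 2.2868, 0.0, -6.4806]
||prox(x)||_1 = 6.8852 + 2.2868 + 0.0 + 6.4806 = 15.6526


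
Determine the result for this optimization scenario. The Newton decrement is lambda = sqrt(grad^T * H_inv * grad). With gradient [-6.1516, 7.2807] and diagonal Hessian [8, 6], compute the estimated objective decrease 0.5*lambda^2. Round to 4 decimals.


Step 1: H is diagonal, so H^(-1) * g = [-0.769, 1.2135].
Step 2: g^T H^(-1) g = sum_i g_i^2 / H_ii
  = (-6.1516)^2/8 + (7.2807)^2/6
  = 4.7303 + 8.8348 = 13.565
Step 3: Objective decrease = 0.5 * g^T H^(-1) g = 6.7825


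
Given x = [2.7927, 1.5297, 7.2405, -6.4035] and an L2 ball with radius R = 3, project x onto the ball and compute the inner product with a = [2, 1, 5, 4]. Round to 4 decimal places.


Step 1: Compute ||x|| (intermediates to 6 decimals).
||x|| = sqrt(2.7927^2 + 1.5297^2 + 7.2405^2 + (-6.4035)^2) = 10.176876
Step 2: Project.
Since ||x|| > R, scale = R/||x|| = 3/10.176876 = 0.294786, proj(x) = scale * x
proj(x) = [0.823249, 0.450934, 2.134398, -1.887662]
Step 3: Dot product.
a^T * proj(x) = 2*0.823249 + 1*0.450934 + 5*2.134398 + 4*(-1.887662) = 5.2188


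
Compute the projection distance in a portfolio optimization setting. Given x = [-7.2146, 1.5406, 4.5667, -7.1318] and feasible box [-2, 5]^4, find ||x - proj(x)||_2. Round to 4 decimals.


Project each component onto [-2, 5].
clip(-7.2146) = -2.0, clip(1.5406) = 1.5406, clip(4.5667) = 4.5667, clip(-7.1318) = -2.0
Projection = [-2.0, 1.5406, 4.5667, -2.0]
Squared diffs: [27.1921, 0.0, 0.0, 26.3354]
Distance = sqrt(53.5275) = 7.3162


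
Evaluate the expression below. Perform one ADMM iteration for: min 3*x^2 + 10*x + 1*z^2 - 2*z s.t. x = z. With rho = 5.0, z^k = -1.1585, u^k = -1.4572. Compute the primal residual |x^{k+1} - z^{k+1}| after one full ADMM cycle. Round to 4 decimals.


ADMM iteration with rho = 5.0, z^k = -1.1585, u^k = -1.4572
Step 1: x-update.
Minimize 3*x^2 + 10*x + (5.0/2)*(x + 1.1585 - 1.4572)^2
FOC: (2*3 + 5.0)*x = -10 + 5.0*(-1.1585 + 1.4572)
x^{k+1} = -0.7733
Step 2: z-update.
Minimize 1*z^2 - 2*z + (5.0/2)*(-0.7733 - z - 1.4572)^2
FOC: (2*1 + 5.0)*z = 2 + 5.0*(-0.7733 - 1.4572)
z^{k+1} = -1.3075
Step 3: u-update.
u^{k+1} = -1.4572 - 0.7733 + 1.3075 = -0.923
Step 4: Primal residual = |-0.7733 + 1.3075| = 0.5342


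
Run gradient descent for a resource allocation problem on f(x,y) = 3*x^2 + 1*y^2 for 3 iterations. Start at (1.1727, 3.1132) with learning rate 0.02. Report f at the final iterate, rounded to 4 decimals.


Gradient descent on f(x,y) = 3*x^2 + 1*y^2.
Starting point: (1.1727, 3.1132), alpha = 0.02
Step 1: grad_x = 2*3*1.1727 = 7.0362, grad_y = 2*1*3.1132 = 6.2264
  x_1 = 1.1727 - 0.02*7.0362 = 1.032
  y_1 = 3.1132 - 0.02*6.2264 = 2.9887
Step 2: grad_x = 2*3*1.032 = 6.1919, grad_y = 2*1*2.9887 = 5.9773
  x_2 = 1.032 - 0.02*6.1919 = 0.9081
  y_2 = 2.9887 - 0.02*5.9773 = 2.8691
Step 3: grad_x = 2*3*0.9081 = 5.4488, grad_y = 2*1*2.8691 = 5.7383
  x_3 = 0.9081 - 0.02*5.4488 = 0.7992
  y_3 = 2.8691 - 0.02*5.7383 = 2.7544
f(0.7992, 2.7544) = 3*0.7992^2 + 1*2.7544^2 = 9.5025


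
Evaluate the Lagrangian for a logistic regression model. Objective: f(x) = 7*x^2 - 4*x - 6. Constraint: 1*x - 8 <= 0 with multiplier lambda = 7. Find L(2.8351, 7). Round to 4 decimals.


Step 1: Evaluate f(x).
f(2.8351) = 7*2.8351^2 - 4*2.8351 - 6 = 38.9241
Step 2: Evaluate g(x).
g(2.8351) = 1*2.8351 - 8 = -5.1649
Step 3: Compute Lagrangian.
L = 38.9241 + 7*-5.1649 = 2.7698


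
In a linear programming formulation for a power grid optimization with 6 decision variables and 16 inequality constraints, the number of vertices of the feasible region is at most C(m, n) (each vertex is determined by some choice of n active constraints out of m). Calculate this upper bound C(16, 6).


Each vertex corresponds to some choice of n active constraints out of m, so the number of vertices is at most C(m, n) = m! / (n!(m-n)!).
m = 16, n = 6
Numerator: 16 * 15 * 14 * 13 * 12 * 11
Denominator: 6! = 720
C(16, 6) = 8008


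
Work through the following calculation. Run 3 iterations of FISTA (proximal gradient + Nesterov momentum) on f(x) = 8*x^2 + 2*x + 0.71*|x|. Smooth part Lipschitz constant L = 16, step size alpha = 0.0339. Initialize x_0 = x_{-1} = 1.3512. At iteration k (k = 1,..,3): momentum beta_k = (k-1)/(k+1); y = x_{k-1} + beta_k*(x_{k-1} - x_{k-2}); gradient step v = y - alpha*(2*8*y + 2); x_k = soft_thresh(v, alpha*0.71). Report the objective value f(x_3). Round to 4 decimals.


FISTA on f(x) = 8*x^2 + 2*x + 0.71*|x|
L = 16, alpha = 0.0339
Iteration 1: beta = 0.0, y = 1.3512 + 0.0*(1.3512 - 1.3512) = 1.3512
  grad(y) = 23.6192, v = y - alpha*grad = 0.5505
  prox(v) = soft_thresh(0.5505, 0.0241) = 0.5264
Iteration 2: beta = 0.3333, y = 0.5264 + 0.3333*(0.5264 - 1.3512) = 0.2515
  grad(y) = 6.0243, v = y - alpha*grad = 0.0473
  prox(v) = soft_thresh(0.0473, 0.0241) = 0.0232
Iteration 3: beta = 0.5, y = 0.0232 + 0.5*(0.0232 - 0.5264) = -0.2284
  grad(y) = -1.6541, v = y - alpha*grad = -0.1723
  prox(v) = soft_thresh(-0.1723, 0.0241) = -0.1482
f(x_3) = 8*(-0.1482)^2 + 2*(-0.1482) + 0.71*|-0.1482| = -0.0154


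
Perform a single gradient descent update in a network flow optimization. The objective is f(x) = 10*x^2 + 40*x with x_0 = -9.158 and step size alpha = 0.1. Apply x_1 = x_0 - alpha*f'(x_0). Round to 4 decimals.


We compute the gradient at x_0 and apply the update.
f'(x) = 20*x + 40
f'(-9.158) = 20*-9.158 + 40 = -143.16
x_1 = -9.158 - 0.1*-143.16 = 5.158


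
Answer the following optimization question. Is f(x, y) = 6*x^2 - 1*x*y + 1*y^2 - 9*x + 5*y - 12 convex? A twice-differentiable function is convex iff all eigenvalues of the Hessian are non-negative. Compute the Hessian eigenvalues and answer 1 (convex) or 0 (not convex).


The Hessian of f(x,y) = 6*x^2 - 1*x*y + 1*y^2 - 9*x + 5*y - 12 is:
H = [[12, -1], [-1, 2]]
Trace = 12 + 2 = 14
Determinant = 12*2 - (-1)^2 = 23
Discriminant = (14)^2 - 4*23 = 104.0
Eigenvalues: lambda_1 = 1.901, lambda_2 = 12.099
The function is convex.

1


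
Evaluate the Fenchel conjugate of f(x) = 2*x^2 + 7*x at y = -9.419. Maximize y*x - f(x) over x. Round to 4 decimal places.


f*(y) = sup_x {y*x - a*x^2 - b*x} = sup_x {(y-b)*x - a*x^2}
FOC: (y - b) - 2a*x = 0 => x* = (y - b)/(2a)
x* = (-9.419 - 7)/(2*2) = -4.1048
f*(-9.419) = (y-b)^2/(4a) = (-9.419 - 7)^2/(4*2)
= 269.5836/8 = 33.6979


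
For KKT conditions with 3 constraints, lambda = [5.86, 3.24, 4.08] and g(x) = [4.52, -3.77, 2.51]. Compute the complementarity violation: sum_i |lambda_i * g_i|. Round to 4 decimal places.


KKT complementary slackness check:
lambda_1 * g_1 = 5.86 * 4.52 = 26.4872
lambda_2 * g_2 = 3.24 * -3.77 = -12.2148
lambda_3 * g_3 = 4.08 * 2.51 = 10.2408
Total violation = 26.4872 + 12.2148 + 10.2408 = 48.9428


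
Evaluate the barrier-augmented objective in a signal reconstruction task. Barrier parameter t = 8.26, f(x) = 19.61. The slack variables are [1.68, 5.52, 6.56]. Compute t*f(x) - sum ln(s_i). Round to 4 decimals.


Step 1: Compute log-barrier.
ln values: [0.5188, 1.7084, 1.881]
phi = -(0.5188 + 1.7084 + 1.881) = -4.1082
Step 2: Compute augmented objective.
t*f(x) = 8.26*19.61 = 161.9786
Total = 161.9786 - 4.1082 = 157.8704


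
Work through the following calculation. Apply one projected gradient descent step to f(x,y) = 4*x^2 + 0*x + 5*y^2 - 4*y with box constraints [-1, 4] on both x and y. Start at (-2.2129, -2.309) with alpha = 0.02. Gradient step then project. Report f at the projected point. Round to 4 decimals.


Step 1: Compute gradient at (-2.2129, -2.309).
grad_x = 2*4*-2.2129 + 0 = -17.7032
grad_y = 2*5*-2.309 - 4 = -27.09
Step 2: Gradient step.
x_raw = -2.2129 - 0.02*-17.7032 = -1.8588
y_raw = -2.309 - 0.02*-27.09 = -1.7672
Step 3: Project onto [-1, 4].
x_proj = clip(-1.8588) = -1.0
y_proj = clip(-1.7672) = -1.0
Step 4: Evaluate f.
f(-1.0, -1.0) = 13.0


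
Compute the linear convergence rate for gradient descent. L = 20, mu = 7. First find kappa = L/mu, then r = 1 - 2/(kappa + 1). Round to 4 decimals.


Step 1: Compute the condition number.
kappa = L/mu = 20/7 = 2.8571
Step 2: Compute the convergence rate.
r = 1 - 2/(kappa + 1) = 1 - 2*mu/(L + mu) = (L - mu)/(L + mu) = 13/27 = 0.4815


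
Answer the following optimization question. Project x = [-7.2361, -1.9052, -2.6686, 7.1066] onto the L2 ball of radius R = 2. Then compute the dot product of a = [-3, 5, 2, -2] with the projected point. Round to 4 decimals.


Step 1: Compute ||x|| (intermediates to 6 decimals).
||x|| = sqrt((-7.2361)^2 + (-1.9052)^2 + (-2.6686)^2 + 7.1066^2) = 10.659086
Step 2: Project.
Since ||x|| > R, scale = R/||x|| = 2/10.659086 = 0.187633, proj(x) = scale * x
proj(x) = [-1.357731, -0.357478, -0.500717, 1.333433]
Step 3: Dot product.
a^T * proj(x) = -3*(-1.357731) + 5*(-0.357478) + 2*(-0.500717) - 2*1.333433 = -1.3825


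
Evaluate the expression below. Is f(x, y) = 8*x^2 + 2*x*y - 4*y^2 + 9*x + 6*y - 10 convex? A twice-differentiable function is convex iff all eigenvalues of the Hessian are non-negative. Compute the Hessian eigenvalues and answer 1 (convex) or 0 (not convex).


The Hessian of f(x,y) = 8*x^2 + 2*x*y - 4*y^2 + 9*x + 6*y - 10 is:
H = [[16, 2], [2, -8]]
Trace = 16 - 8 = 8
Determinant = 16*-8 - (2)^2 = -132
Discriminant = (8)^2 - 4*-132 = 592.0
Eigenvalues: lambda_1 = -8.1655, lambda_2 = 16.1655
The function is not convex.

0


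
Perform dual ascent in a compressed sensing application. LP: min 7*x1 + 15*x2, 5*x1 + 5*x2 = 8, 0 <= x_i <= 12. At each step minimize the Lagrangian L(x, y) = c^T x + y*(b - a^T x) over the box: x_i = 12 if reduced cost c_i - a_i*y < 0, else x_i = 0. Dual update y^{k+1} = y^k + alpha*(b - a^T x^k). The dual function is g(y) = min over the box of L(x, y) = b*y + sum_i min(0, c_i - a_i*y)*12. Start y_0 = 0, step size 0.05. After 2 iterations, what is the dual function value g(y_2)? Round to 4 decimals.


Dual ascent for LP: min 7*x1 + 15*x2, 5*x1 + 5*x2 = 8, 0 <= x_i <= 12
Step 1: y^k = 0.0, reduced costs: (7.0, 15.0)
  x^k = (0.0, 0.0), subgradient = b - a^T x = 8.0
  y^{k+1} = 0.0 + 0.05*8.0 = 0.4
Step 2: y^k = 0.4, reduced costs: (5.0, 13.0)
  x^k = (0.0, 0.0), subgradient = b - a^T x = 8.0
  y^{k+1} = 0.4 + 0.05*8.0 = 0.8
Dual objective at y_2 = 0.8: reduced costs (3.0, 11.0), box minimizer x = (0.0, 0.0)
g(y_2) = b*y + (c1 - a1*y)*x1 + (c2 - a2*y)*x2 = 8*0.8 + 3.0*0.0 + 11.0*0.0 = 6.4 + 0.0 + 0.0 = 6.4


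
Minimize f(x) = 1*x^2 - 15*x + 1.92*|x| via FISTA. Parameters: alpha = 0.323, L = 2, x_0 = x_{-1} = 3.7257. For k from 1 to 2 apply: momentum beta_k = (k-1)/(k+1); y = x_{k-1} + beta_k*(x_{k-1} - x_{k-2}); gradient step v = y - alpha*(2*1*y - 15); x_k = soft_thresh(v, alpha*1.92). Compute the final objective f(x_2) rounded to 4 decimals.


FISTA on f(x) = 1*x^2 - 15*x + 1.92*|x|
L = 2, alpha = 0.323
Iteration 1: beta = 0.0, y = 3.7257 + 0.0*(3.7257 - 3.7257) = 3.7257
  grad(y) = -7.5486, v = y - alpha*grad = 6.1639
  prox(v) = soft_thresh(6.1639, 0.6202) = 5.5437
Iteration 2: beta = 0.3333, y = 5.5437 + 0.3333*(5.5437 - 3.7257) = 6.1498
  grad(y) = -2.7005, v = y - alpha*grad = 7.022
  prox(v) = soft_thresh(7.022, 0.6202) = 6.4019
f(x_2) = 1*6.4019^2 - 15*6.4019 + 1.92*|6.4019| = -42.7525


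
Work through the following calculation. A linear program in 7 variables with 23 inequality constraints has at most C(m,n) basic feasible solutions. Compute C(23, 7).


Each vertex corresponds to some choice of n active constraints out of m, so the number of vertices is at most C(m, n) = m! / (n!(m-n)!).
m = 23, n = 7
Numerator: 23 * 22 * 21 * 20 * 19 * 18 * 17
Denominator: 7! = 5040
C(23, 7) = 245157


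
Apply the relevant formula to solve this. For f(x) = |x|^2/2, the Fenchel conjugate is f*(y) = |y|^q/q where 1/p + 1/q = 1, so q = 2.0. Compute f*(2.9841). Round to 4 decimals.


The conjugate exponent q satisfies 1/p + 1/q = 1.
p = 2, so q = 2/(2 - 1) = 2.0
|y|^q = 2.9841^2.0 = 8.9049
f*(2.9841) = 8.9049 / 2.0 = 4.4524


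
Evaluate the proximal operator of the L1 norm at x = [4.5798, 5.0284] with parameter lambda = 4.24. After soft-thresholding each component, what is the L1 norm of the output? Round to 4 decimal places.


Soft-thresholding with lambda = 4.24:
prox(4.5798) = sign(4.5798)*max(|4.5798| - 4.24, 0) = 0.3398
prox(5.0284) = sign(5.0284)*max(|5.0284| - 4.24, 0) = 0.7884
prox(x) = [0.3398, 0.7884]
||prox(x)||_1 = 0.3398 + 0.7884 = 1.1282


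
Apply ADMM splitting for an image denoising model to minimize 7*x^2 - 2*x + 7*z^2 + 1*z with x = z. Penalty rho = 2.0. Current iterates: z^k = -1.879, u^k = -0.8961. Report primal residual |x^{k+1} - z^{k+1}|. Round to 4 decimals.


ADMM iteration with rho = 2.0, z^k = -1.879, u^k = -0.8961
Step 1: x-update.
Minimize 7*x^2 - 2*x + (2.0/2)*(x + 1.879 - 0.8961)^2
FOC: (2*7 + 2.0)*x = 2 + 2.0*(-1.879 + 0.8961)
x^{k+1} = 0.0021
Step 2: z-update.
Minimize 7*z^2 + 1*z + (2.0/2)*(0.0021 - z - 0.8961)^2
FOC: (2*7 + 2.0)*z = -1 + 2.0*(0.0021 - 0.8961)
z^{k+1} = -0.1742
Step 3: u-update.
u^{k+1} = -0.8961 + 0.0021 + 0.1742 = -0.7197
Step 4: Primal residual = |0.0021 + 0.1742| = 0.1764


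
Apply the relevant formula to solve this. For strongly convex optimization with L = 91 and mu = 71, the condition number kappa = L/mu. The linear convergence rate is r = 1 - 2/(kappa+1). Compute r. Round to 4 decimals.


Step 1: Compute the condition number.
kappa = L/mu = 91/71 = 1.2817
Step 2: Compute the convergence rate.
r = 1 - 2/(kappa + 1) = 1 - 2*mu/(L + mu) = (L - mu)/(L + mu) = 20/162 = 0.1235


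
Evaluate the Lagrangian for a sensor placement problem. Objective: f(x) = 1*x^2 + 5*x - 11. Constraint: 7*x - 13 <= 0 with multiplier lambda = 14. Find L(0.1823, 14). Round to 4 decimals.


Step 1: Evaluate f(x).
f(0.1823) = 1*0.1823^2 + 5*0.1823 - 11 = -10.0553
Step 2: Evaluate g(x).
g(0.1823) = 7*0.1823 - 13 = -11.7239
Step 3: Compute Lagrangian.
L = -10.0553 + 14*-11.7239 = -174.1899


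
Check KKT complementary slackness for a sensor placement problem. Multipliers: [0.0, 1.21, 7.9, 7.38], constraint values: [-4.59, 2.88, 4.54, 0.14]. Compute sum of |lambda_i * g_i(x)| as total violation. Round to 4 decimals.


KKT complementary slackness check:
lambda_1 * g_1 = 0.0 * -4.59 = -0.0
lambda_2 * g_2 = 1.21 * 2.88 = 3.4848
lambda_3 * g_3 = 7.9 * 4.54 = 35.866
lambda_4 * g_4 = 7.38 * 0.14 = 1.0332
Total violation = 0.0 + 3.4848 + 35.866 + 1.0332 = 40.384


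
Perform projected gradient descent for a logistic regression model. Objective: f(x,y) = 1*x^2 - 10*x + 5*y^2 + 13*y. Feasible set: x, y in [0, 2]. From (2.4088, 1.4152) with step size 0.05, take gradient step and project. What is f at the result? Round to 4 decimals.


Step 1: Compute gradient at (2.4088, 1.4152).
grad_x = 2*1*2.4088 - 10 = -5.1824
grad_y = 2*5*1.4152 + 13 = 27.152
Step 2: Gradient step.
x_raw = 2.4088 - 0.05*-5.1824 = 2.6679
y_raw = 1.4152 - 0.05*27.152 = 0.0576
Step 3: Project onto [0, 2].
x_proj = clip(2.6679) = 2.0
y_proj = clip(0.0576) = 0.0576
Step 4: Evaluate f.
f(2.0, 0.0576) = -15.2346


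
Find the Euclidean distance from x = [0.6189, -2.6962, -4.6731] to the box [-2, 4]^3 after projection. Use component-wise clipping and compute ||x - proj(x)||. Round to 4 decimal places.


Project each component onto [-2, 4].
clip(0.6189) = 0.6189, clip(-2.6962) = -2.0, clip(-4.6731) = -2.0
Projection = [0.6189, -2.0, -2.0]
Squared diffs: [0.0, 0.4847, 7.1455]
Distance = sqrt(7.6302) = 2.7623


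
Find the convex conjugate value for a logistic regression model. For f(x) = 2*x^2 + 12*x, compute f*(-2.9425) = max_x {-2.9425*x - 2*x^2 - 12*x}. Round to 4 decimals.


f*(y) = sup_x {y*x - a*x^2 - b*x} = sup_x {(y-b)*x - a*x^2}
FOC: (y - b) - 2a*x = 0 => x* = (y - b)/(2a)
x* = (-2.9425 - 12)/(2*2) = -3.7356
f*(-2.9425) = (y-b)^2/(4a) = (-2.9425 - 12)^2/(4*2)
= 223.2783/8 = 27.9098


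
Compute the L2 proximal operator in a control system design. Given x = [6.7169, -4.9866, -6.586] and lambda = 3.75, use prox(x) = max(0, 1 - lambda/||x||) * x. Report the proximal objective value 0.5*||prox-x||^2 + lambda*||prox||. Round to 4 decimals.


Step 1: Compute ||x||.
||x|| = 10.647
Step 2: Compute scaling factor.
scale = max(0, 1 - 3.75/10.647) = 0.6478
Step 3: prox(x) = [4.3511, -3.2303, -4.2663]
||prox(x)|| = 6.897
Step 4: Proximal objective.
0.5*||prox-x||^2 = 7.0313
lambda*||prox|| = 25.8638
Total = 32.8949


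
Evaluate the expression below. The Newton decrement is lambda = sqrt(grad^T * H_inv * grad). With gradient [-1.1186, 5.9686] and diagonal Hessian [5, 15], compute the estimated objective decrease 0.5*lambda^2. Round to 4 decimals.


Step 1: H is diagonal, so H^(-1) * g = [-0.2237, 0.3979].
Step 2: g^T H^(-1) g = sum_i g_i^2 / H_ii
  = (-1.1186)^2/5 + (5.9686)^2/15
  = 0.2503 + 2.3749 = 2.6252
Step 3: Objective decrease = 0.5 * g^T H^(-1) g = 1.3126


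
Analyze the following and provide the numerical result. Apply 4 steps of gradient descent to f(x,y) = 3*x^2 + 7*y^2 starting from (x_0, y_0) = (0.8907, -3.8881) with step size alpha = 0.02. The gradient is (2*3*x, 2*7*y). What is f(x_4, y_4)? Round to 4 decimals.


Gradient descent on f(x,y) = 3*x^2 + 7*y^2.
Starting point: (0.8907, -3.8881), alpha = 0.02
Step 1: grad_x = 2*3*0.8907 = 5.3442, grad_y = 2*7*-3.8881 = -54.4334
  x_1 = 0.8907 - 0.02*5.3442 = 0.7838
  y_1 = -3.8881 - 0.02*-54.4334 = -2.7994
Step 2: grad_x = 2*3*0.7838 = 4.7029, grad_y = 2*7*-2.7994 = -39.192
  x_2 = 0.7838 - 0.02*4.7029 = 0.6898
  y_2 = -2.7994 - 0.02*-39.192 = -2.0156
Step 3: grad_x = 2*3*0.6898 = 4.1385, grad_y = 2*7*-2.0156 = -28.2183
  x_3 = 0.6898 - 0.02*4.1385 = 0.607
  y_3 = -2.0156 - 0.02*-28.2183 = -1.4512
Step 4: grad_x = 2*3*0.607 = 3.6419, grad_y = 2*7*-1.4512 = -20.3172
  x_4 = 0.607 - 0.02*3.6419 = 0.5341
  y_4 = -1.4512 - 0.02*-20.3172 = -1.0449
f(0.5341, -1.0449) = 3*0.5341^2 + 7*(-1.0449)^2 = 8.4984


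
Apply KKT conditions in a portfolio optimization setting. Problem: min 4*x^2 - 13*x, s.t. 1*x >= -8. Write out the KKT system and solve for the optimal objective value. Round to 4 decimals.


Step 1: Try lambda = 0 (constraint inactive).
Stationarity: 2*4*x - 13 = 0
x* = 13/(2*4) = 1.625
Check constraint: 1*1.625 = 1.625 >= -8 -- satisfied.
Step 2: Compute optimal value.
f(x*) = 4*1.625^2 - 13*1.625 = -10.5625


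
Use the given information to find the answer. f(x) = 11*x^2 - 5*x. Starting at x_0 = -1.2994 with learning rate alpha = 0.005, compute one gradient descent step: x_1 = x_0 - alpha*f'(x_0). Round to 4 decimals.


We compute the gradient at x_0 and apply the update.
f'(x) = 22*x - 5
f'(-1.2994) = 22*-1.2994 - 5 = -33.5868
x_1 = -1.2994 - 0.005*-33.5868 = -1.1315


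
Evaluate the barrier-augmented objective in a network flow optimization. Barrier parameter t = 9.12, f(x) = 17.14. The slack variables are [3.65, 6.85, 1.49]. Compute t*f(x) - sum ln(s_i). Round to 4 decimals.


Step 1: Compute log-barrier.
ln values: [1.2947, 1.9242, 0.3988]
phi = -(1.2947 + 1.9242 + 0.3988) = -3.6178
Step 2: Compute augmented objective.
t*f(x) = 9.12*17.14 = 156.3168
Total = 156.3168 - 3.6178 = 152.699


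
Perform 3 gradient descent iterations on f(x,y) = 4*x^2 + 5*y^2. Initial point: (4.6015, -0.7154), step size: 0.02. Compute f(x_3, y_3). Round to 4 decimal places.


Gradient descent on f(x,y) = 4*x^2 + 5*y^2.
Starting point: (4.6015, -0.7154), alpha = 0.02
Step 1: grad_x = 2*4*4.6015 = 36.812, grad_y = 2*5*-0.7154 = -7.154
  x_1 = 4.6015 - 0.02*36.812 = 3.8653
  y_1 = -0.7154 - 0.02*-7.154 = -0.5723
Step 2: grad_x = 2*4*3.8653 = 30.9221, grad_y = 2*5*-0.5723 = -5.7232
  x_2 = 3.8653 - 0.02*30.9221 = 3.2468
  y_2 = -0.5723 - 0.02*-5.7232 = -0.4579
Step 3: grad_x = 2*4*3.2468 = 25.9745, grad_y = 2*5*-0.4579 = -4.5786
  x_3 = 3.2468 - 0.02*25.9745 = 2.7273
  y_3 = -0.4579 - 0.02*-4.5786 = -0.3663
f(2.7273, -0.3663) = 4*2.7273^2 + 5*(-0.3663)^2 = 30.4241


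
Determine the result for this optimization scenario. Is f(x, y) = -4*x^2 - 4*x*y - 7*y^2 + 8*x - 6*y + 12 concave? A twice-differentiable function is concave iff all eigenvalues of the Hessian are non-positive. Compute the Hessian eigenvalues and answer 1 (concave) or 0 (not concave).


The Hessian of f(x,y) = -4*x^2 - 4*x*y - 7*y^2 + 8*x - 6*y + 12 is:
H = [[-8, -4], [-4, -14]]
Trace = -8 - 14 = -22
Determinant = -8*-14 - (-4)^2 = 96
Discriminant = (-22)^2 - 4*96 = 100.0
Eigenvalues: lambda_1 = -16.0, lambda_2 = -6.0
The function is concave.

1


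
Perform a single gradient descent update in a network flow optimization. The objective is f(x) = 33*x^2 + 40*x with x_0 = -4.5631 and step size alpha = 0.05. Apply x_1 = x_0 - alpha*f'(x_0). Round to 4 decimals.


We compute the gradient at x_0 and apply the update.
f'(x) = 66*x + 40
f'(-4.5631) = 66*-4.5631 + 40 = -261.1646
x_1 = -4.5631 - 0.05*-261.1646 = 8.4951


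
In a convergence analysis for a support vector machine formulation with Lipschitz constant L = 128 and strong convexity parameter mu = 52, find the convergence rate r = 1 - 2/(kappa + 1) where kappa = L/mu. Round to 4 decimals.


Step 1: Compute the condition number.
kappa = L/mu = 128/52 = 2.4615
Step 2: Compute the convergence rate.
r = 1 - 2/(kappa + 1) = 1 - 2*mu/(L + mu) = (L - mu)/(L + mu) = 76/180 = 0.4222


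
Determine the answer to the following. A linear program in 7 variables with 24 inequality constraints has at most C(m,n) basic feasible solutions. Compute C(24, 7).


Each vertex corresponds to some choice of n active constraints out of m, so the number of vertices is at most C(m, n) = m! / (n!(m-n)!).
m = 24, n = 7
Numerator: 24 * 23 * 22 * 21 * 20 * 19 * 18
Denominator: 7! = 5040
C(24, 7) = 346104


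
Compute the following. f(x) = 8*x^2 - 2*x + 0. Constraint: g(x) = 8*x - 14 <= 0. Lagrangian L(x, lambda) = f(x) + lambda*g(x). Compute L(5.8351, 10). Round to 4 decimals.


Step 1: Evaluate f(x).
f(5.8351) = 8*5.8351^2 - 2*5.8351 + 0 = 260.7169
Step 2: Evaluate g(x).
g(5.8351) = 8*5.8351 - 14 = 32.6808
Step 3: Compute Lagrangian.
L = 260.7169 + 10*32.6808 = 587.5249


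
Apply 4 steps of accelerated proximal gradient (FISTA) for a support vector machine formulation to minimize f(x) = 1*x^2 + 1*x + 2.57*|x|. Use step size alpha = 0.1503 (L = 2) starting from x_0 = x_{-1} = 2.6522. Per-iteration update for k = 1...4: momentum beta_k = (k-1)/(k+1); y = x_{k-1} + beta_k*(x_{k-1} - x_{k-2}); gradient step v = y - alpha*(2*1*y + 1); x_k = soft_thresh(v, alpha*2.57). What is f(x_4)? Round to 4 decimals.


FISTA on f(x) = 1*x^2 + 1*x + 2.57*|x|
L = 2, alpha = 0.1503
Iteration 1: beta = 0.0, y = 2.6522 + 0.0*(2.6522 - 2.6522) = 2.6522
  grad(y) = 6.3044, v = y - alpha*grad = 1.7046
  prox(v) = soft_thresh(1.7046, 0.3863) = 1.3184
Iteration 2: beta = 0.3333, y = 1.3184 + 0.3333*(1.3184 - 2.6522) = 0.8738
  grad(y) = 2.7475, v = y - alpha*grad = 0.4608
  prox(v) = soft_thresh(0.4608, 0.3863) = 0.0745
Iteration 3: beta = 0.5, y = 0.0745 + 0.5*(0.0745 - 1.3184) = -0.5474
  grad(y) = -0.0947, v = y - alpha*grad = -0.5331
  prox(v) = soft_thresh(-0.5331, 0.3863) = -0.1469
Iteration 4: beta = 0.6, y = -0.1469 + 0.6*(-0.1469 - 0.0745) = -0.2797
  grad(y) = 0.4406, v = y - alpha*grad = -0.3459
  prox(v) = soft_thresh(-0.3459, 0.3863) = 0.0
f(x_4) = 1*0.0^2 + 1*0.0 + 2.57*|0.0| = 0.0


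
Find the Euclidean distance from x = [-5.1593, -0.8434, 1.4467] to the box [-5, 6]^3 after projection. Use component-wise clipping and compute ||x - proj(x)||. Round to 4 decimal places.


Project each component onto [-5, 6].
clip(-5.1593) = -5.0, clip(-0.8434) = -0.8434, clip(1.4467) = 1.4467
Projection = [-5.0, -0.8434, 1.4467]
Squared diffs: [0.0254, 0.0, 0.0]
Distance = sqrt(0.0254) = 0.1593


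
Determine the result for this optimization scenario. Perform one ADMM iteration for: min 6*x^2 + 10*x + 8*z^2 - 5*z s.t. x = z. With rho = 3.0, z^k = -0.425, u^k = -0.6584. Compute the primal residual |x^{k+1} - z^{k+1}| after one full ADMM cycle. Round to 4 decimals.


ADMM iteration with rho = 3.0, z^k = -0.425, u^k = -0.6584
Step 1: x-update.
Minimize 6*x^2 + 10*x + (3.0/2)*(x + 0.425 - 0.6584)^2
FOC: (2*6 + 3.0)*x = -10 + 3.0*(-0.425 + 0.6584)
x^{k+1} = -0.62
Step 2: z-update.
Minimize 8*z^2 - 5*z + (3.0/2)*(-0.62 - z - 0.6584)^2
FOC: (2*8 + 3.0)*z = 5 + 3.0*(-0.62 - 0.6584)
z^{k+1} = 0.0613
Step 3: u-update.
u^{k+1} = -0.6584 - 0.62 - 0.0613 = -1.3397
Step 4: Primal residual = |-0.62 - 0.0613| = 0.6813


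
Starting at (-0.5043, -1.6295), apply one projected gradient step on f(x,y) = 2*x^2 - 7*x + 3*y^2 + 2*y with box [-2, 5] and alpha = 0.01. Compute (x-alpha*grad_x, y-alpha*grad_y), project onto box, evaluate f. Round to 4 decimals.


Step 1: Compute gradient at (-0.5043, -1.6295).
grad_x = 2*2*-0.5043 - 7 = -9.0172
grad_y = 2*3*-1.6295 + 2 = -7.777
Step 2: Gradient step.
x_raw = -0.5043 - 0.01*-9.0172 = -0.4141
y_raw = -1.6295 - 0.01*-7.777 = -1.5517
Step 3: Project onto [-2, 5].
x_proj = clip(-0.4141) = -0.4141
y_proj = clip(-1.5517) = -1.5517
Step 4: Evaluate f.
f(-0.4141, -1.5517) = 7.362


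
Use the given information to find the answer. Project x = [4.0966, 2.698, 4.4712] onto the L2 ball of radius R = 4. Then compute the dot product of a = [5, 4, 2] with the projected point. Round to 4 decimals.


Step 1: Compute ||x|| (intermediates to 6 decimals).
||x|| = sqrt(4.0966^2 + 2.698^2 + 4.4712^2) = 6.637241
Step 2: Project.
Since ||x|| > R, scale = R/||x|| = 4/6.637241 = 0.60266, proj(x) = scale * x
proj(x) = [2.468857, 1.625977, 2.694613]
Step 3: Dot product.
a^T * proj(x) = 5*2.468857 + 4*1.625977 + 2*2.694613 = 24.2374


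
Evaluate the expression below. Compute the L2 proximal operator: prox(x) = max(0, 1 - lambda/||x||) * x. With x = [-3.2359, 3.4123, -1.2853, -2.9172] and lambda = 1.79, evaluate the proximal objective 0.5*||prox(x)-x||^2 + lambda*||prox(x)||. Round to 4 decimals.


Step 1: Compute ||x||.
||x|| = 5.6813
Step 2: Compute scaling factor.
scale = max(0, 1 - 1.79/5.6813) = 0.6849
Step 3: prox(x) = [-2.2164, 2.3372, -0.8803, -1.9981]
||prox(x)|| = 3.8913
Step 4: Proximal objective.
0.5*||prox-x||^2 = 1.6021
lambda*||prox|| = 6.9654
Total = 8.5674


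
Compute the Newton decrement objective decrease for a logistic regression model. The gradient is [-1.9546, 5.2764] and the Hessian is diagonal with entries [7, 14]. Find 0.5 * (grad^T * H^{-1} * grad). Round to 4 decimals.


Step 1: H is diagonal, so H^(-1) * g = [-0.2792, 0.3769].
Step 2: g^T H^(-1) g = sum_i g_i^2 / H_ii
  = (-1.9546)^2/7 + (5.2764)^2/14
  = 0.5458 + 1.9886 = 2.5344
Step 3: Objective decrease = 0.5 * g^T H^(-1) g = 1.2672


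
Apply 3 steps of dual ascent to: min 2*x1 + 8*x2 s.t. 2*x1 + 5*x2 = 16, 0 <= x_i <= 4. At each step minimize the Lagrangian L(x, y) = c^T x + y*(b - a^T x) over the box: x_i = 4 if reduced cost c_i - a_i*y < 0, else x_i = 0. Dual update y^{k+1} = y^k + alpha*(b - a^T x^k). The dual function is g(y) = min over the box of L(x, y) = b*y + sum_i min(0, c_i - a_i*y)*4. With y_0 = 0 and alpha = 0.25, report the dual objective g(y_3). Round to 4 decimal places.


Dual ascent for LP: min 2*x1 + 8*x2, 2*x1 + 5*x2 = 16, 0 <= x_i <= 4
Step 1: y^k = 0.0, reduced costs: (2.0, 8.0)
  x^k = (0.0, 0.0), subgradient = b - a^T x = 16.0
  y^{k+1} = 0.0 + 0.25*16.0 = 4.0
Step 2: y^k = 4.0, reduced costs: (-6.0, -12.0)
  x^k = (4.0, 4.0), subgradient = b - a^T x = -12.0
  y^{k+1} = 4.0 + 0.25*-12.0 = 1.0
Step 3: y^k = 1.0, reduced costs: (0.0, 3.0)
  x^k = (0.0, 0.0), subgradient = b - a^T x = 16.0
  y^{k+1} = 1.0 + 0.25*16.0 = 5.0
Dual objective at y_3 = 5.0: reduced costs (-8.0, -17.0), box minimizer x = (4.0, 4.0)
g(y_3) = b*y + (c1 - a1*y)*x1 + (c2 - a2*y)*x2 = 16*5.0 + (-8.0)*4.0 + (-17.0)*4.0 = 80.0 - 32.0 - 68.0 = -20.0


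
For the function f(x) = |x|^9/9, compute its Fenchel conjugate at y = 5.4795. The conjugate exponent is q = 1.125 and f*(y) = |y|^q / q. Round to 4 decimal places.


The conjugate exponent q satisfies 1/p + 1/q = 1.
p = 9, so q = 9/(9 - 1) = 1.125
|y|^q = 5.4795^1.125 = 6.7777
f*(5.4795) = 6.7777 / 1.125 = 6.0246


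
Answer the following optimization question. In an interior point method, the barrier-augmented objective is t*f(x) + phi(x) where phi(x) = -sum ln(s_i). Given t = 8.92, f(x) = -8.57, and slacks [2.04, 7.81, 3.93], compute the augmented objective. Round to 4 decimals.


Step 1: Compute log-barrier.
ln values: [0.7129, 2.0554, 1.3686]
phi = -(0.7129 + 2.0554 + 1.3686) = -4.137
Step 2: Compute augmented objective.
t*f(x) = 8.92*-8.57 = -76.4444
Total = -76.4444 - 4.137 = -80.5814
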